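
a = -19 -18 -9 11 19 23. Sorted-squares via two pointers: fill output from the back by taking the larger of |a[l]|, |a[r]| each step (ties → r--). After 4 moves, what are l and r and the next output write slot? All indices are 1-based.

l=3, r=4, next write slot=2

l=1 r=6: |-19|<=|23| out[6]=529, r--
l=1 r=5: |-19|<=|19| out[5]=361, r--
l=1 r=4: |-19|>|11| out[4]=361, l++
l=2 r=4: |-18|>|11| out[3]=324, l++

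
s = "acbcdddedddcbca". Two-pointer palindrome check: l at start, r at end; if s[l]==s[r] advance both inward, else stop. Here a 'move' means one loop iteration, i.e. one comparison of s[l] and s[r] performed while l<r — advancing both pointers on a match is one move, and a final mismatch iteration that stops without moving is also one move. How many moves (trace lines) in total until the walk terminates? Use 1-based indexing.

[1,15] 'a'=='a' → l++,r--
[2,14] 'c'=='c' → l++,r--
[3,13] 'b'=='b' → l++,r--
[4,12] 'c'=='c' → l++,r--
[5,11] 'd'=='d' → l++,r--
[6,10] 'd'=='d' → l++,r--
[7,9] 'd'=='d' → l++,r--

7 moves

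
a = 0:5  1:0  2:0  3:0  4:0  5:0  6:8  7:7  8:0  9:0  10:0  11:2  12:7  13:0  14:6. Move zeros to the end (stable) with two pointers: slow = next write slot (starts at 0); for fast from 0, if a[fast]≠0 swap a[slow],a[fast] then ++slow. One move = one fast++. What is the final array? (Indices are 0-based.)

slow=0 fast=0: a[fast]=5≠0 swap→a[0]=5, slow++,fast++
slow=1 fast=1: a[fast]=0, fast++
slow=1 fast=2: a[fast]=0, fast++
slow=1 fast=3: a[fast]=0, fast++
slow=1 fast=4: a[fast]=0, fast++
slow=1 fast=5: a[fast]=0, fast++
slow=1 fast=6: a[fast]=8≠0 swap→a[1]=8, slow++,fast++
slow=2 fast=7: a[fast]=7≠0 swap→a[2]=7, slow++,fast++
slow=3 fast=8: a[fast]=0, fast++
slow=3 fast=9: a[fast]=0, fast++
slow=3 fast=10: a[fast]=0, fast++
slow=3 fast=11: a[fast]=2≠0 swap→a[3]=2, slow++,fast++
slow=4 fast=12: a[fast]=7≠0 swap→a[4]=7, slow++,fast++
slow=5 fast=13: a[fast]=0, fast++
slow=5 fast=14: a[fast]=6≠0 swap→a[5]=6, slow++,fast++

[5, 8, 7, 2, 7, 6, 0, 0, 0, 0, 0, 0, 0, 0, 0]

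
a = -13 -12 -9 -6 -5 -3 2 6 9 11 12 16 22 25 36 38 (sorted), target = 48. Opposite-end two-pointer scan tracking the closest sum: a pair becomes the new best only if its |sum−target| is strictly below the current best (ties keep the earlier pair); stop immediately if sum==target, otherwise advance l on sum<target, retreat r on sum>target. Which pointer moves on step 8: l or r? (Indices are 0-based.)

l

l=0 r=15: -13+38=25 d=23 *, l++
l=1 r=15: -12+38=26 d=22 *, l++
l=2 r=15: -9+38=29 d=19 *, l++
l=3 r=15: -6+38=32 d=16 *, l++
l=4 r=15: -5+38=33 d=15 *, l++
l=5 r=15: -3+38=35 d=13 *, l++
l=6 r=15: 2+38=40 d=8 *, l++
l=7 r=15: 6+38=44 d=4 *, l++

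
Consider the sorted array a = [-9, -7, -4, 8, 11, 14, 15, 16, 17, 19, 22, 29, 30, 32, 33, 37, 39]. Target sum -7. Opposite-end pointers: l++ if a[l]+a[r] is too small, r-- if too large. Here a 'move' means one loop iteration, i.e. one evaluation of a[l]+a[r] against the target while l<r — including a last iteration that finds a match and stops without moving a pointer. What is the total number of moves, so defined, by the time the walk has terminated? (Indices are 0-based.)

16 moves

l=0 r=16: -9+39=30 >-7, r--
l=0 r=15: -9+37=28 >-7, r--
l=0 r=14: -9+33=24 >-7, r--
l=0 r=13: -9+32=23 >-7, r--
l=0 r=12: -9+30=21 >-7, r--
l=0 r=11: -9+29=20 >-7, r--
l=0 r=10: -9+22=13 >-7, r--
l=0 r=9: -9+19=10 >-7, r--
l=0 r=8: -9+17=8 >-7, r--
l=0 r=7: -9+16=7 >-7, r--
l=0 r=6: -9+15=6 >-7, r--
l=0 r=5: -9+14=5 >-7, r--
l=0 r=4: -9+11=2 >-7, r--
l=0 r=3: -9+8=-1 >-7, r--
l=0 r=2: -9+-4=-13 <-7, l++
l=1 r=2: -7+-4=-11 <-7, l++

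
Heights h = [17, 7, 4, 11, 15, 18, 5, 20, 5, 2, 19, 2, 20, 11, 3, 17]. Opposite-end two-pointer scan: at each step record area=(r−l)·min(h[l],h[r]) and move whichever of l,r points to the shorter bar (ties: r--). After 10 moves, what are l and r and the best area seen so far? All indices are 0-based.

l=0 r=15: min(17,17)*15=255 best=255 *, r--
l=0 r=14: min(17,3)*14=42 best=255, r--
l=0 r=13: min(17,11)*13=143 best=255, r--
l=0 r=12: min(17,20)*12=204 best=255, l++
l=1 r=12: min(7,20)*11=77 best=255, l++
l=2 r=12: min(4,20)*10=40 best=255, l++
l=3 r=12: min(11,20)*9=99 best=255, l++
l=4 r=12: min(15,20)*8=120 best=255, l++
l=5 r=12: min(18,20)*7=126 best=255, l++
l=6 r=12: min(5,20)*6=30 best=255, l++

l=7, r=12, best area=255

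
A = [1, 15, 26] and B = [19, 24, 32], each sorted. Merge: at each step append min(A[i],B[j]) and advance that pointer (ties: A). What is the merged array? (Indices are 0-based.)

[1, 15, 19, 24, 26, 32]

i=0 j=0: A[i]=1<=B[j]=19 take 1, i++
i=1 j=0: A[i]=15<=B[j]=19 take 15, i++
i=2 j=0: A[i]=26>B[j]=19 take 19, j++
i=2 j=1: A[i]=26>B[j]=24 take 24, j++
i=2 j=2: A[i]=26<=B[j]=32 take 26, i++
i=3 j=2: A done, take B[j]=32, j++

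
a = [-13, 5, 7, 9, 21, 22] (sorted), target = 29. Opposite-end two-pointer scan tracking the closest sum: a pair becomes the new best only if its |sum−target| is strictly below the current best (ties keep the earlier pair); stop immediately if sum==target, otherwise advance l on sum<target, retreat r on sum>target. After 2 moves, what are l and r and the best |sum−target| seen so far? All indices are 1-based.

l=3, r=6, best |Δ|=2

[1,6] -13+22=9 d=20 * → l++
[2,6] 5+22=27 d=2 * → l++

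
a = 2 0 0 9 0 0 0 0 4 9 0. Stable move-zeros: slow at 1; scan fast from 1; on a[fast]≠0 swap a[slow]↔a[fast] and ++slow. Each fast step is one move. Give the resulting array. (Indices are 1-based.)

[2, 9, 4, 9, 0, 0, 0, 0, 0, 0, 0]

slow=1 fast=1: a[fast]=2≠0 swap→a[1]=2, slow++,fast++
slow=2 fast=2: a[fast]=0, fast++
slow=2 fast=3: a[fast]=0, fast++
slow=2 fast=4: a[fast]=9≠0 swap→a[2]=9, slow++,fast++
slow=3 fast=5: a[fast]=0, fast++
slow=3 fast=6: a[fast]=0, fast++
slow=3 fast=7: a[fast]=0, fast++
slow=3 fast=8: a[fast]=0, fast++
slow=3 fast=9: a[fast]=4≠0 swap→a[3]=4, slow++,fast++
slow=4 fast=10: a[fast]=9≠0 swap→a[4]=9, slow++,fast++
slow=5 fast=11: a[fast]=0, fast++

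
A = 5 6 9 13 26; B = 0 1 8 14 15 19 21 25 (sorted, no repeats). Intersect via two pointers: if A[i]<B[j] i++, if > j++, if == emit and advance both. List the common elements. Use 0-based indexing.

intersection = []

[i=0,j=0] 5>0 → j++
[i=0,j=1] 5>1 → j++
[i=0,j=2] 5<8 → i++
[i=1,j=2] 6<8 → i++
[i=2,j=2] 9>8 → j++
[i=2,j=3] 9<14 → i++
[i=3,j=3] 13<14 → i++
[i=4,j=3] 26>14 → j++
[i=4,j=4] 26>15 → j++
[i=4,j=5] 26>19 → j++
[i=4,j=6] 26>21 → j++
[i=4,j=7] 26>25 → j++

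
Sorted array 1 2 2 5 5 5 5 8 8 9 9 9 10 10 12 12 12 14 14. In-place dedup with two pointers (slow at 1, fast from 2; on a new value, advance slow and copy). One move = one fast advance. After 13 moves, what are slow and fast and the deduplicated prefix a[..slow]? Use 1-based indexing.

slow=6, fast=15, prefix=[1, 2, 5, 8, 9, 10]

slow=1 fast=2: a[fast]=2≠a[slow]=1 write a[2]=2, slow++,fast++
slow=2 fast=3: a[fast]=2=a[slow] dup, fast++
slow=2 fast=4: a[fast]=5≠a[slow]=2 write a[3]=5, slow++,fast++
slow=3 fast=5: a[fast]=5=a[slow] dup, fast++
slow=3 fast=6: a[fast]=5=a[slow] dup, fast++
slow=3 fast=7: a[fast]=5=a[slow] dup, fast++
slow=3 fast=8: a[fast]=8≠a[slow]=5 write a[4]=8, slow++,fast++
slow=4 fast=9: a[fast]=8=a[slow] dup, fast++
slow=4 fast=10: a[fast]=9≠a[slow]=8 write a[5]=9, slow++,fast++
slow=5 fast=11: a[fast]=9=a[slow] dup, fast++
slow=5 fast=12: a[fast]=9=a[slow] dup, fast++
slow=5 fast=13: a[fast]=10≠a[slow]=9 write a[6]=10, slow++,fast++
slow=6 fast=14: a[fast]=10=a[slow] dup, fast++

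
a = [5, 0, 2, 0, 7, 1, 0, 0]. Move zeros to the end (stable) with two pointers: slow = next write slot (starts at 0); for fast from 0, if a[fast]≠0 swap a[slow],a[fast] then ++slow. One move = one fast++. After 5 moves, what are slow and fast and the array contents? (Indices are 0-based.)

slow=3, fast=5, a=[5, 2, 7, 0, 0, 1, 0, 0]

slow=0 fast=0: a[fast]=5≠0 swap→a[0]=5, slow++,fast++
slow=1 fast=1: a[fast]=0, fast++
slow=1 fast=2: a[fast]=2≠0 swap→a[1]=2, slow++,fast++
slow=2 fast=3: a[fast]=0, fast++
slow=2 fast=4: a[fast]=7≠0 swap→a[2]=7, slow++,fast++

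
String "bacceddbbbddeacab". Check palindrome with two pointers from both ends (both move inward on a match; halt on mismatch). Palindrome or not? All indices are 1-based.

l=1 r=17: 'b'=='b', l++,r--
l=2 r=16: 'a'=='a', l++,r--
l=3 r=15: 'c'=='c', l++,r--
l=4 r=14: 'c'!='a', stop

not a palindrome (mismatch at 4,14)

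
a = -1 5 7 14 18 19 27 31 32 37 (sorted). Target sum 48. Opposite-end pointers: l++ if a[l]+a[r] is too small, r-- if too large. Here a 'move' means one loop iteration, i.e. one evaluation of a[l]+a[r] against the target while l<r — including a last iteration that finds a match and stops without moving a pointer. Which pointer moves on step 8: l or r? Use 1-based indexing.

[1,10] -1+37=36 <48 → l++
[2,10] 5+37=42 <48 → l++
[3,10] 7+37=44 <48 → l++
[4,10] 14+37=51 >48 → r--
[4,9] 14+32=46 <48 → l++
[5,9] 18+32=50 >48 → r--
[5,8] 18+31=49 >48 → r--
[5,7] 18+27=45 <48 → l++

l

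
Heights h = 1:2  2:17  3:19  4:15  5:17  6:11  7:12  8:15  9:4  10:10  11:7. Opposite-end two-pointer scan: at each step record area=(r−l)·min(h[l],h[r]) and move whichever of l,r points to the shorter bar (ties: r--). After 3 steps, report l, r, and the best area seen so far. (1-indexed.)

l=1 r=11: min(2,7)*10=20 best=20 *, l++
l=2 r=11: min(17,7)*9=63 best=63 *, r--
l=2 r=10: min(17,10)*8=80 best=80 *, r--

l=2, r=9, best area=80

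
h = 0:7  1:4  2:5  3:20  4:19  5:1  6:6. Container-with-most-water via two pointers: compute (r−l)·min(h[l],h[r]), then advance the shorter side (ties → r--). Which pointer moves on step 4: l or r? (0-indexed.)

l

[0,6] min(7,6)*6=36 best=36 * → r--
[0,5] min(7,1)*5=5 best=36 → r--
[0,4] min(7,19)*4=28 best=36 → l++
[1,4] min(4,19)*3=12 best=36 → l++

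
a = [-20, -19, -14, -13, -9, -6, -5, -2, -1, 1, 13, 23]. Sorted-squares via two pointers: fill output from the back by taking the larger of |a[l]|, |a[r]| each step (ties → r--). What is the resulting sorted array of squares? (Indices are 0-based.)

[0,11] |-20|<=|23| out[11]=529 → r--
[0,10] |-20|>|13| out[10]=400 → l++
[1,10] |-19|>|13| out[9]=361 → l++
[2,10] |-14|>|13| out[8]=196 → l++
[3,10] |-13|<=|13| out[7]=169 → r--
[3,9] |-13|>|1| out[6]=169 → l++
[4,9] |-9|>|1| out[5]=81 → l++
[5,9] |-6|>|1| out[4]=36 → l++
[6,9] |-5|>|1| out[3]=25 → l++
[7,9] |-2|>|1| out[2]=4 → l++
[8,9] |-1|<=|1| out[1]=1 → r--
[8,8] |-1|<=|-1| out[0]=1 → r--

[1, 1, 4, 25, 36, 81, 169, 169, 196, 361, 400, 529]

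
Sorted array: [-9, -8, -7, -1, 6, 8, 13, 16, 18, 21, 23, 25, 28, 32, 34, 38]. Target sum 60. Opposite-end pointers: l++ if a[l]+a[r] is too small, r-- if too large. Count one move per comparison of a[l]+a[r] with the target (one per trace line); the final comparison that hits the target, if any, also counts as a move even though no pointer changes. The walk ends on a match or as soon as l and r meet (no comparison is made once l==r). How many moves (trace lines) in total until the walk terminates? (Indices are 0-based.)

l=0 r=15: -9+38=29 <60, l++
l=1 r=15: -8+38=30 <60, l++
l=2 r=15: -7+38=31 <60, l++
l=3 r=15: -1+38=37 <60, l++
l=4 r=15: 6+38=44 <60, l++
l=5 r=15: 8+38=46 <60, l++
l=6 r=15: 13+38=51 <60, l++
l=7 r=15: 16+38=54 <60, l++
l=8 r=15: 18+38=56 <60, l++
l=9 r=15: 21+38=59 <60, l++
l=10 r=15: 23+38=61 >60, r--
l=10 r=14: 23+34=57 <60, l++
l=11 r=14: 25+34=59 <60, l++
l=12 r=14: 28+34=62 >60, r--
l=12 r=13: 28+32=60, found

15 moves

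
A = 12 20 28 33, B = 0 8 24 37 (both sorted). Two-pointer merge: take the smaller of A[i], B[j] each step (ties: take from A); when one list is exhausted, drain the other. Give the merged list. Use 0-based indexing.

[i=0,j=0] A[i]=12>B[j]=0 take 0 → j++
[i=0,j=1] A[i]=12>B[j]=8 take 8 → j++
[i=0,j=2] A[i]=12<=B[j]=24 take 12 → i++
[i=1,j=2] A[i]=20<=B[j]=24 take 20 → i++
[i=2,j=2] A[i]=28>B[j]=24 take 24 → j++
[i=2,j=3] A[i]=28<=B[j]=37 take 28 → i++
[i=3,j=3] A[i]=33<=B[j]=37 take 33 → i++
[i=4,j=3] A done, take B[j]=37 → j++

[0, 8, 12, 20, 24, 28, 33, 37]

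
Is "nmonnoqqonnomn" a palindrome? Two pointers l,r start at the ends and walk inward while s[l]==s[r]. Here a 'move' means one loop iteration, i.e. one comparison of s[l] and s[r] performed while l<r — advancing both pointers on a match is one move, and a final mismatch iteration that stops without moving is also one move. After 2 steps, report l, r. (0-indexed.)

l=2, r=11

[0,13] 'n'=='n' → l++,r--
[1,12] 'm'=='m' → l++,r--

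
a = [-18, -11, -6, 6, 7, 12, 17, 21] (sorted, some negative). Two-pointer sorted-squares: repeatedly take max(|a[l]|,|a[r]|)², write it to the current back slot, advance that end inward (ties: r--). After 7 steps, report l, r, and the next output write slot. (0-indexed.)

l=0 r=7: |-18|<=|21| out[7]=441, r--
l=0 r=6: |-18|>|17| out[6]=324, l++
l=1 r=6: |-11|<=|17| out[5]=289, r--
l=1 r=5: |-11|<=|12| out[4]=144, r--
l=1 r=4: |-11|>|7| out[3]=121, l++
l=2 r=4: |-6|<=|7| out[2]=49, r--
l=2 r=3: |-6|<=|6| out[1]=36, r--

l=2, r=2, next write slot=0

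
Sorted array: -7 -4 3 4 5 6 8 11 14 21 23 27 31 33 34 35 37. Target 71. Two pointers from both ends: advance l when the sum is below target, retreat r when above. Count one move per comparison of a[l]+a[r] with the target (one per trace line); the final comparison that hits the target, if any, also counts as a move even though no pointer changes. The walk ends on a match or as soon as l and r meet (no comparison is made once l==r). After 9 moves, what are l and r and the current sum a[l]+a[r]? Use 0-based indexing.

[0,16] -7+37=30 <71 → l++
[1,16] -4+37=33 <71 → l++
[2,16] 3+37=40 <71 → l++
[3,16] 4+37=41 <71 → l++
[4,16] 5+37=42 <71 → l++
[5,16] 6+37=43 <71 → l++
[6,16] 8+37=45 <71 → l++
[7,16] 11+37=48 <71 → l++
[8,16] 14+37=51 <71 → l++

l=9, r=16, sum=58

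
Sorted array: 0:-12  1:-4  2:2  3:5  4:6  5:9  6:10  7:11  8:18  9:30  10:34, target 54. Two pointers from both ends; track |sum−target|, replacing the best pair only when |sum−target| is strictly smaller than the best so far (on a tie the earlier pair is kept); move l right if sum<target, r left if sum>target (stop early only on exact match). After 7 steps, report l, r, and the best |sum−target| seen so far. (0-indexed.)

[0,10] -12+34=22 d=32 * → l++
[1,10] -4+34=30 d=24 * → l++
[2,10] 2+34=36 d=18 * → l++
[3,10] 5+34=39 d=15 * → l++
[4,10] 6+34=40 d=14 * → l++
[5,10] 9+34=43 d=11 * → l++
[6,10] 10+34=44 d=10 * → l++

l=7, r=10, best |Δ|=10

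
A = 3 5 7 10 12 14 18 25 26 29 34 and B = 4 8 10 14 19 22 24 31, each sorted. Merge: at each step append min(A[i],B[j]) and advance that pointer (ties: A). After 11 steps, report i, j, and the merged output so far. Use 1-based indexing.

i=8, j=5, merged so far=[3, 4, 5, 7, 8, 10, 10, 12, 14, 14, 18]

[i=1,j=1] A[i]=3<=B[j]=4 take 3 → i++
[i=2,j=1] A[i]=5>B[j]=4 take 4 → j++
[i=2,j=2] A[i]=5<=B[j]=8 take 5 → i++
[i=3,j=2] A[i]=7<=B[j]=8 take 7 → i++
[i=4,j=2] A[i]=10>B[j]=8 take 8 → j++
[i=4,j=3] A[i]=10<=B[j]=10 take 10 → i++
[i=5,j=3] A[i]=12>B[j]=10 take 10 → j++
[i=5,j=4] A[i]=12<=B[j]=14 take 12 → i++
[i=6,j=4] A[i]=14<=B[j]=14 take 14 → i++
[i=7,j=4] A[i]=18>B[j]=14 take 14 → j++
[i=7,j=5] A[i]=18<=B[j]=19 take 18 → i++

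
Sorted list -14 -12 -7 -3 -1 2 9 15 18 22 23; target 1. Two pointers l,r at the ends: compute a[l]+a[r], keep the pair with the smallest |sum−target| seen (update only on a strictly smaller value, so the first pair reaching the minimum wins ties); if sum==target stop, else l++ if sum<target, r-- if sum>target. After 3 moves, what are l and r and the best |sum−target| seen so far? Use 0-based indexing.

l=0, r=7, best |Δ|=3

[0,10] -14+23=9 d=8 * → r--
[0,9] -14+22=8 d=7 * → r--
[0,8] -14+18=4 d=3 * → r--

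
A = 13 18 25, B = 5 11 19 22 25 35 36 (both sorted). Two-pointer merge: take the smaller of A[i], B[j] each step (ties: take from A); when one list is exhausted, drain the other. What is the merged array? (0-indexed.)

[5, 11, 13, 18, 19, 22, 25, 25, 35, 36]

i=0 j=0: A[i]=13>B[j]=5 take 5, j++
i=0 j=1: A[i]=13>B[j]=11 take 11, j++
i=0 j=2: A[i]=13<=B[j]=19 take 13, i++
i=1 j=2: A[i]=18<=B[j]=19 take 18, i++
i=2 j=2: A[i]=25>B[j]=19 take 19, j++
i=2 j=3: A[i]=25>B[j]=22 take 22, j++
i=2 j=4: A[i]=25<=B[j]=25 take 25, i++
i=3 j=4: A done, take B[j]=25, j++
i=3 j=5: A done, take B[j]=35, j++
i=3 j=6: A done, take B[j]=36, j++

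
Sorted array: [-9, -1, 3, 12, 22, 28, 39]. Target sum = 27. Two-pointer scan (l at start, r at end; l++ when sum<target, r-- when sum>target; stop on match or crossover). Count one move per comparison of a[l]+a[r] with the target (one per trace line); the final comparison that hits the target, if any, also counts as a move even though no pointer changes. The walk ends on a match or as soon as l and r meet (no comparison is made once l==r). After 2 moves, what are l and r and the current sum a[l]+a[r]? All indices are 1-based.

l=2, r=6, sum=27

[1,7] -9+39=30 >27 → r--
[1,6] -9+28=19 <27 → l++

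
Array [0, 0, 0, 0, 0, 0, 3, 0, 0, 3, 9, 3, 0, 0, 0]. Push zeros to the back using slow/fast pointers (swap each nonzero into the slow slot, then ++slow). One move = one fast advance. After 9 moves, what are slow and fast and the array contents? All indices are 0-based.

slow=1, fast=9, a=[3, 0, 0, 0, 0, 0, 0, 0, 0, 3, 9, 3, 0, 0, 0]

slow=0 fast=0: a[fast]=0, fast++
slow=0 fast=1: a[fast]=0, fast++
slow=0 fast=2: a[fast]=0, fast++
slow=0 fast=3: a[fast]=0, fast++
slow=0 fast=4: a[fast]=0, fast++
slow=0 fast=5: a[fast]=0, fast++
slow=0 fast=6: a[fast]=3≠0 swap→a[0]=3, slow++,fast++
slow=1 fast=7: a[fast]=0, fast++
slow=1 fast=8: a[fast]=0, fast++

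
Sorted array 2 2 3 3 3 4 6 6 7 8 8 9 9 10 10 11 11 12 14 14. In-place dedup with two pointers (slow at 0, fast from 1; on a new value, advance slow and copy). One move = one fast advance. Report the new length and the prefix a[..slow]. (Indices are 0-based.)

length 11; prefix = [2, 3, 4, 6, 7, 8, 9, 10, 11, 12, 14]

slow=0 fast=1: a[fast]=2=a[slow] dup, fast++
slow=0 fast=2: a[fast]=3≠a[slow]=2 write a[1]=3, slow++,fast++
slow=1 fast=3: a[fast]=3=a[slow] dup, fast++
slow=1 fast=4: a[fast]=3=a[slow] dup, fast++
slow=1 fast=5: a[fast]=4≠a[slow]=3 write a[2]=4, slow++,fast++
slow=2 fast=6: a[fast]=6≠a[slow]=4 write a[3]=6, slow++,fast++
slow=3 fast=7: a[fast]=6=a[slow] dup, fast++
slow=3 fast=8: a[fast]=7≠a[slow]=6 write a[4]=7, slow++,fast++
slow=4 fast=9: a[fast]=8≠a[slow]=7 write a[5]=8, slow++,fast++
slow=5 fast=10: a[fast]=8=a[slow] dup, fast++
slow=5 fast=11: a[fast]=9≠a[slow]=8 write a[6]=9, slow++,fast++
slow=6 fast=12: a[fast]=9=a[slow] dup, fast++
slow=6 fast=13: a[fast]=10≠a[slow]=9 write a[7]=10, slow++,fast++
slow=7 fast=14: a[fast]=10=a[slow] dup, fast++
slow=7 fast=15: a[fast]=11≠a[slow]=10 write a[8]=11, slow++,fast++
slow=8 fast=16: a[fast]=11=a[slow] dup, fast++
slow=8 fast=17: a[fast]=12≠a[slow]=11 write a[9]=12, slow++,fast++
slow=9 fast=18: a[fast]=14≠a[slow]=12 write a[10]=14, slow++,fast++
slow=10 fast=19: a[fast]=14=a[slow] dup, fast++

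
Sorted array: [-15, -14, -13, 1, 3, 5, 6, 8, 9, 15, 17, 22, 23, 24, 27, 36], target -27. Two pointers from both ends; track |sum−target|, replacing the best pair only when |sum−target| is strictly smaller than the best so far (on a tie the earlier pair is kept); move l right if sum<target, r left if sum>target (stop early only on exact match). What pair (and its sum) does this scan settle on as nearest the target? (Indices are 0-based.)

[0,15] -15+36=21 d=48 * → r--
[0,14] -15+27=12 d=39 * → r--
[0,13] -15+24=9 d=36 * → r--
[0,12] -15+23=8 d=35 * → r--
[0,11] -15+22=7 d=34 * → r--
[0,10] -15+17=2 d=29 * → r--
[0,9] -15+15=0 d=27 * → r--
[0,8] -15+9=-6 d=21 * → r--
[0,7] -15+8=-7 d=20 * → r--
[0,6] -15+6=-9 d=18 * → r--
[0,5] -15+5=-10 d=17 * → r--
[0,4] -15+3=-12 d=15 * → r--
[0,3] -15+1=-14 d=13 * → r--
[0,2] -15+-13=-28 d=1 * → l++
[1,2] -14+-13=-27 d=0 * → stop

pair (-14, -13) with sum -27 (|Δ|=0)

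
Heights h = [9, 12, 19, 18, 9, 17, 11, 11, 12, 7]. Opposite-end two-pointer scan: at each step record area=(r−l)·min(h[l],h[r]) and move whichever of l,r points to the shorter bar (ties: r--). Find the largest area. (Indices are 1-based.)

l=1 r=10: min(9,7)*9=63 best=63 *, r--
l=1 r=9: min(9,12)*8=72 best=72 *, l++
l=2 r=9: min(12,12)*7=84 best=84 *, r--
l=2 r=8: min(12,11)*6=66 best=84, r--
l=2 r=7: min(12,11)*5=55 best=84, r--
l=2 r=6: min(12,17)*4=48 best=84, l++
l=3 r=6: min(19,17)*3=51 best=84, r--
l=3 r=5: min(19,9)*2=18 best=84, r--
l=3 r=4: min(19,18)*1=18 best=84, r--

max area = 84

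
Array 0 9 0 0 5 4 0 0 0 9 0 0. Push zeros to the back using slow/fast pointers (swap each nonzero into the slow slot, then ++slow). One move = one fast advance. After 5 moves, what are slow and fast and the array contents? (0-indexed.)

slow=0 fast=0: a[fast]=0, fast++
slow=0 fast=1: a[fast]=9≠0 swap→a[0]=9, slow++,fast++
slow=1 fast=2: a[fast]=0, fast++
slow=1 fast=3: a[fast]=0, fast++
slow=1 fast=4: a[fast]=5≠0 swap→a[1]=5, slow++,fast++

slow=2, fast=5, a=[9, 5, 0, 0, 0, 4, 0, 0, 0, 9, 0, 0]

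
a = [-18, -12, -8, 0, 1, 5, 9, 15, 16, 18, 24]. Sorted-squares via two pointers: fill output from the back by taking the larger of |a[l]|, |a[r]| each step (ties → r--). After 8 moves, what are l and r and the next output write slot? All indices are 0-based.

[0,10] |-18|<=|24| out[10]=576 → r--
[0,9] |-18|<=|18| out[9]=324 → r--
[0,8] |-18|>|16| out[8]=324 → l++
[1,8] |-12|<=|16| out[7]=256 → r--
[1,7] |-12|<=|15| out[6]=225 → r--
[1,6] |-12|>|9| out[5]=144 → l++
[2,6] |-8|<=|9| out[4]=81 → r--
[2,5] |-8|>|5| out[3]=64 → l++

l=3, r=5, next write slot=2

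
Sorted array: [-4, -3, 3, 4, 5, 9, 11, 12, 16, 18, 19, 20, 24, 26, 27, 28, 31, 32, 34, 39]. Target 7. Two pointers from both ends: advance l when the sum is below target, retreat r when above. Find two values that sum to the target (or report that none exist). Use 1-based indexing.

[1,20] -4+39=35 >7 → r--
[1,19] -4+34=30 >7 → r--
[1,18] -4+32=28 >7 → r--
[1,17] -4+31=27 >7 → r--
[1,16] -4+28=24 >7 → r--
[1,15] -4+27=23 >7 → r--
[1,14] -4+26=22 >7 → r--
[1,13] -4+24=20 >7 → r--
[1,12] -4+20=16 >7 → r--
[1,11] -4+19=15 >7 → r--
[1,10] -4+18=14 >7 → r--
[1,9] -4+16=12 >7 → r--
[1,8] -4+12=8 >7 → r--
[1,7] -4+11=7 → found

(-4, 11)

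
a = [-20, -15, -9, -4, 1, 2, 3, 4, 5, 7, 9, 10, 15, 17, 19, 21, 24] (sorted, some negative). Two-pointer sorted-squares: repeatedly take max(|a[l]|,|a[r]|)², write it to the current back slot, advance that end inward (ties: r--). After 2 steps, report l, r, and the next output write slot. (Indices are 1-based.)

[1,17] |-20|<=|24| out[17]=576 → r--
[1,16] |-20|<=|21| out[16]=441 → r--

l=1, r=15, next write slot=15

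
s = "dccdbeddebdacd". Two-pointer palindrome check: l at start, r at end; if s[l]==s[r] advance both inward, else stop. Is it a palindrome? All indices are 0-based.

l=0 r=13: 'd'=='d', l++,r--
l=1 r=12: 'c'=='c', l++,r--
l=2 r=11: 'c'!='a', stop

not a palindrome (mismatch at 2,11)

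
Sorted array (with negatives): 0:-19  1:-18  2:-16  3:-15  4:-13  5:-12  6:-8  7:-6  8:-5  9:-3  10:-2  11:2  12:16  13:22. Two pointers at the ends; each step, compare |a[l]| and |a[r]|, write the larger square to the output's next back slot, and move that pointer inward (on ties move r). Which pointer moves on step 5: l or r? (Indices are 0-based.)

l=0 r=13: |-19|<=|22| out[13]=484, r--
l=0 r=12: |-19|>|16| out[12]=361, l++
l=1 r=12: |-18|>|16| out[11]=324, l++
l=2 r=12: |-16|<=|16| out[10]=256, r--
l=2 r=11: |-16|>|2| out[9]=256, l++

l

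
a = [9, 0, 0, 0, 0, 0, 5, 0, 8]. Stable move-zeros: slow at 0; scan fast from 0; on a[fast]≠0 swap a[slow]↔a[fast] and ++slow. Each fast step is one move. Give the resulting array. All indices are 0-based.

[9, 5, 8, 0, 0, 0, 0, 0, 0]

(s=0,f=0) a[fast]=9≠0 swap→a[0]=9 → slow++,fast++
(s=1,f=1) a[fast]=0 → fast++
(s=1,f=2) a[fast]=0 → fast++
(s=1,f=3) a[fast]=0 → fast++
(s=1,f=4) a[fast]=0 → fast++
(s=1,f=5) a[fast]=0 → fast++
(s=1,f=6) a[fast]=5≠0 swap→a[1]=5 → slow++,fast++
(s=2,f=7) a[fast]=0 → fast++
(s=2,f=8) a[fast]=8≠0 swap→a[2]=8 → slow++,fast++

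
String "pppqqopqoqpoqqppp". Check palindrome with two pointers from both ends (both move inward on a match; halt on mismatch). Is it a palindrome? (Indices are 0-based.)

palindrome

l=0 r=16: 'p'=='p', l++,r--
l=1 r=15: 'p'=='p', l++,r--
l=2 r=14: 'p'=='p', l++,r--
l=3 r=13: 'q'=='q', l++,r--
l=4 r=12: 'q'=='q', l++,r--
l=5 r=11: 'o'=='o', l++,r--
l=6 r=10: 'p'=='p', l++,r--
l=7 r=9: 'q'=='q', l++,r--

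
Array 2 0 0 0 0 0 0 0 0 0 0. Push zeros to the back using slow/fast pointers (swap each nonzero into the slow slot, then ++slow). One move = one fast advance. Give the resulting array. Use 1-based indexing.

(s=1,f=1) a[fast]=2≠0 swap→a[1]=2 → slow++,fast++
(s=2,f=2) a[fast]=0 → fast++
(s=2,f=3) a[fast]=0 → fast++
(s=2,f=4) a[fast]=0 → fast++
(s=2,f=5) a[fast]=0 → fast++
(s=2,f=6) a[fast]=0 → fast++
(s=2,f=7) a[fast]=0 → fast++
(s=2,f=8) a[fast]=0 → fast++
(s=2,f=9) a[fast]=0 → fast++
(s=2,f=10) a[fast]=0 → fast++
(s=2,f=11) a[fast]=0 → fast++

[2, 0, 0, 0, 0, 0, 0, 0, 0, 0, 0]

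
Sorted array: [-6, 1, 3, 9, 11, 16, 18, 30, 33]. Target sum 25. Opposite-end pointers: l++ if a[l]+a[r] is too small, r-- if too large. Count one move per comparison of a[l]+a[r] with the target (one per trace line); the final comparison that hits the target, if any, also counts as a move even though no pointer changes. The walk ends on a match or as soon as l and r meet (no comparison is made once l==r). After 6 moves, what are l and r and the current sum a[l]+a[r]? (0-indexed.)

l=0 r=8: -6+33=27 >25, r--
l=0 r=7: -6+30=24 <25, l++
l=1 r=7: 1+30=31 >25, r--
l=1 r=6: 1+18=19 <25, l++
l=2 r=6: 3+18=21 <25, l++
l=3 r=6: 9+18=27 >25, r--

l=3, r=5, sum=25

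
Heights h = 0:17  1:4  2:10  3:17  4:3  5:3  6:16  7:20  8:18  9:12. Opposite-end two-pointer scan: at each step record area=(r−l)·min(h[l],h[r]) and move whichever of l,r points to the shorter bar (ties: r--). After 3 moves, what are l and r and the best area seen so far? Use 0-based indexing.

l=2, r=8, best area=136

[0,9] min(17,12)*9=108 best=108 * → r--
[0,8] min(17,18)*8=136 best=136 * → l++
[1,8] min(4,18)*7=28 best=136 → l++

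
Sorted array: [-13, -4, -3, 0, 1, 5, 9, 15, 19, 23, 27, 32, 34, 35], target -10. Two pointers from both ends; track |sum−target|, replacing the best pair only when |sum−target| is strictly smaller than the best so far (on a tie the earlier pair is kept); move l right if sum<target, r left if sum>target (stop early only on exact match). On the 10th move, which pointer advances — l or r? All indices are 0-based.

[0,13] -13+35=22 d=32 * → r--
[0,12] -13+34=21 d=31 * → r--
[0,11] -13+32=19 d=29 * → r--
[0,10] -13+27=14 d=24 * → r--
[0,9] -13+23=10 d=20 * → r--
[0,8] -13+19=6 d=16 * → r--
[0,7] -13+15=2 d=12 * → r--
[0,6] -13+9=-4 d=6 * → r--
[0,5] -13+5=-8 d=2 * → r--
[0,4] -13+1=-12 d=2 → l++

l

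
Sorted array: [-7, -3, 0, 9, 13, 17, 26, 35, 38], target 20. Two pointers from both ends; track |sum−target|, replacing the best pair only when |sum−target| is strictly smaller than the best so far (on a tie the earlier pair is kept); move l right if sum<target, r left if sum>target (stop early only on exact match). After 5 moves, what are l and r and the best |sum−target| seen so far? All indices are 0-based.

l=2, r=5, best |Δ|=1

[0,8] -7+38=31 d=11 * → r--
[0,7] -7+35=28 d=8 * → r--
[0,6] -7+26=19 d=1 * → l++
[1,6] -3+26=23 d=3 → r--
[1,5] -3+17=14 d=6 → l++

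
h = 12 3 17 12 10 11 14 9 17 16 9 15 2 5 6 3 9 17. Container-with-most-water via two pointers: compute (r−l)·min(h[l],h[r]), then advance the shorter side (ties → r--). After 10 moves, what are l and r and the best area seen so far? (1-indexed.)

l=3, r=10, best area=255

l=1 r=18: min(12,17)*17=204 best=204 *, l++
l=2 r=18: min(3,17)*16=48 best=204, l++
l=3 r=18: min(17,17)*15=255 best=255 *, r--
l=3 r=17: min(17,9)*14=126 best=255, r--
l=3 r=16: min(17,3)*13=39 best=255, r--
l=3 r=15: min(17,6)*12=72 best=255, r--
l=3 r=14: min(17,5)*11=55 best=255, r--
l=3 r=13: min(17,2)*10=20 best=255, r--
l=3 r=12: min(17,15)*9=135 best=255, r--
l=3 r=11: min(17,9)*8=72 best=255, r--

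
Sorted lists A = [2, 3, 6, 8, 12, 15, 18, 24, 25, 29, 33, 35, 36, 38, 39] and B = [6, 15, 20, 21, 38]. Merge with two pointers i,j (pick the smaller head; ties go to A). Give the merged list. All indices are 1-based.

i=1 j=1: A[i]=2<=B[j]=6 take 2, i++
i=2 j=1: A[i]=3<=B[j]=6 take 3, i++
i=3 j=1: A[i]=6<=B[j]=6 take 6, i++
i=4 j=1: A[i]=8>B[j]=6 take 6, j++
i=4 j=2: A[i]=8<=B[j]=15 take 8, i++
i=5 j=2: A[i]=12<=B[j]=15 take 12, i++
i=6 j=2: A[i]=15<=B[j]=15 take 15, i++
i=7 j=2: A[i]=18>B[j]=15 take 15, j++
i=7 j=3: A[i]=18<=B[j]=20 take 18, i++
i=8 j=3: A[i]=24>B[j]=20 take 20, j++
i=8 j=4: A[i]=24>B[j]=21 take 21, j++
i=8 j=5: A[i]=24<=B[j]=38 take 24, i++
i=9 j=5: A[i]=25<=B[j]=38 take 25, i++
i=10 j=5: A[i]=29<=B[j]=38 take 29, i++
i=11 j=5: A[i]=33<=B[j]=38 take 33, i++
i=12 j=5: A[i]=35<=B[j]=38 take 35, i++
i=13 j=5: A[i]=36<=B[j]=38 take 36, i++
i=14 j=5: A[i]=38<=B[j]=38 take 38, i++
i=15 j=5: A[i]=39>B[j]=38 take 38, j++
i=15 j=6: B done, take A[i]=39, i++

[2, 3, 6, 6, 8, 12, 15, 15, 18, 20, 21, 24, 25, 29, 33, 35, 36, 38, 38, 39]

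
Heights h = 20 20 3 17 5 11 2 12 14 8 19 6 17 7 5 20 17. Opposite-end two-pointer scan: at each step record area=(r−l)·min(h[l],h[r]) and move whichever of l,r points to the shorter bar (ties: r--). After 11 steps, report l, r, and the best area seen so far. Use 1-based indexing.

l=1, r=6, best area=300

[1,17] min(20,17)*16=272 best=272 * → r--
[1,16] min(20,20)*15=300 best=300 * → r--
[1,15] min(20,5)*14=70 best=300 → r--
[1,14] min(20,7)*13=91 best=300 → r--
[1,13] min(20,17)*12=204 best=300 → r--
[1,12] min(20,6)*11=66 best=300 → r--
[1,11] min(20,19)*10=190 best=300 → r--
[1,10] min(20,8)*9=72 best=300 → r--
[1,9] min(20,14)*8=112 best=300 → r--
[1,8] min(20,12)*7=84 best=300 → r--
[1,7] min(20,2)*6=12 best=300 → r--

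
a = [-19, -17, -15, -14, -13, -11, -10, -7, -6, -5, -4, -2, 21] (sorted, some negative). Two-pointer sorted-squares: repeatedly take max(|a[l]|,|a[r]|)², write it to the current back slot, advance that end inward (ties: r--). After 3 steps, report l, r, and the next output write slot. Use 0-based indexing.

l=2, r=11, next write slot=9

l=0 r=12: |-19|<=|21| out[12]=441, r--
l=0 r=11: |-19|>|-2| out[11]=361, l++
l=1 r=11: |-17|>|-2| out[10]=289, l++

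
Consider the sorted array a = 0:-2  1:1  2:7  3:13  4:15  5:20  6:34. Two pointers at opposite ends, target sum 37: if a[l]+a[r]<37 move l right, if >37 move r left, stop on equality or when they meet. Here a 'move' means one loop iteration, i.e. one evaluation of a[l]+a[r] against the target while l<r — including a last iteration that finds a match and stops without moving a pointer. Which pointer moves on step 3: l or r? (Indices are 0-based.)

l=0 r=6: -2+34=32 <37, l++
l=1 r=6: 1+34=35 <37, l++
l=2 r=6: 7+34=41 >37, r--

r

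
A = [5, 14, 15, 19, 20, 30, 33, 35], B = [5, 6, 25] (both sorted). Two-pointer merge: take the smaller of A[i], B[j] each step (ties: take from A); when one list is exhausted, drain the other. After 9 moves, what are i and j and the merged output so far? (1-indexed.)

i=7, j=4, merged so far=[5, 5, 6, 14, 15, 19, 20, 25, 30]

[i=1,j=1] A[i]=5<=B[j]=5 take 5 → i++
[i=2,j=1] A[i]=14>B[j]=5 take 5 → j++
[i=2,j=2] A[i]=14>B[j]=6 take 6 → j++
[i=2,j=3] A[i]=14<=B[j]=25 take 14 → i++
[i=3,j=3] A[i]=15<=B[j]=25 take 15 → i++
[i=4,j=3] A[i]=19<=B[j]=25 take 19 → i++
[i=5,j=3] A[i]=20<=B[j]=25 take 20 → i++
[i=6,j=3] A[i]=30>B[j]=25 take 25 → j++
[i=6,j=4] B done, take A[i]=30 → i++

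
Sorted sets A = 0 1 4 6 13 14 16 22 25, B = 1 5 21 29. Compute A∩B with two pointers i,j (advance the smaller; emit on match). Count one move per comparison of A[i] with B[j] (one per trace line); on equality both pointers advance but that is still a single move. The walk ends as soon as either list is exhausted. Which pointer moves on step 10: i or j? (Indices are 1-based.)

i=1 j=1: 0<1, i++
i=2 j=1: 1==1 emit, i++,j++
i=3 j=2: 4<5, i++
i=4 j=2: 6>5, j++
i=4 j=3: 6<21, i++
i=5 j=3: 13<21, i++
i=6 j=3: 14<21, i++
i=7 j=3: 16<21, i++
i=8 j=3: 22>21, j++
i=8 j=4: 22<29, i++

i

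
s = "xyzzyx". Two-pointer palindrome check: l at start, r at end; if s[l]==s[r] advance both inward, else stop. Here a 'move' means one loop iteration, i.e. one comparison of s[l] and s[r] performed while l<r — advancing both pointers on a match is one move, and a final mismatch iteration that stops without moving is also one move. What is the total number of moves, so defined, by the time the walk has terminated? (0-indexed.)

3 moves

l=0 r=5: 'x'=='x', l++,r--
l=1 r=4: 'y'=='y', l++,r--
l=2 r=3: 'z'=='z', l++,r--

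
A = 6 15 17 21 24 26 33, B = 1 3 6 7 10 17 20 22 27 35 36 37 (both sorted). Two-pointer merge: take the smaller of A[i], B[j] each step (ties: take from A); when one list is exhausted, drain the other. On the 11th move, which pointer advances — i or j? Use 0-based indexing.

i

i=0 j=0: A[i]=6>B[j]=1 take 1, j++
i=0 j=1: A[i]=6>B[j]=3 take 3, j++
i=0 j=2: A[i]=6<=B[j]=6 take 6, i++
i=1 j=2: A[i]=15>B[j]=6 take 6, j++
i=1 j=3: A[i]=15>B[j]=7 take 7, j++
i=1 j=4: A[i]=15>B[j]=10 take 10, j++
i=1 j=5: A[i]=15<=B[j]=17 take 15, i++
i=2 j=5: A[i]=17<=B[j]=17 take 17, i++
i=3 j=5: A[i]=21>B[j]=17 take 17, j++
i=3 j=6: A[i]=21>B[j]=20 take 20, j++
i=3 j=7: A[i]=21<=B[j]=22 take 21, i++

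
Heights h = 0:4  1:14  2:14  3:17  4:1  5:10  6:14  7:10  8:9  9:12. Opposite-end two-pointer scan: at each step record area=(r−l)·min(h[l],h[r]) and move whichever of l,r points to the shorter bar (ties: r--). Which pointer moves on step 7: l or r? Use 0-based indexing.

[0,9] min(4,12)*9=36 best=36 * → l++
[1,9] min(14,12)*8=96 best=96 * → r--
[1,8] min(14,9)*7=63 best=96 → r--
[1,7] min(14,10)*6=60 best=96 → r--
[1,6] min(14,14)*5=70 best=96 → r--
[1,5] min(14,10)*4=40 best=96 → r--
[1,4] min(14,1)*3=3 best=96 → r--

r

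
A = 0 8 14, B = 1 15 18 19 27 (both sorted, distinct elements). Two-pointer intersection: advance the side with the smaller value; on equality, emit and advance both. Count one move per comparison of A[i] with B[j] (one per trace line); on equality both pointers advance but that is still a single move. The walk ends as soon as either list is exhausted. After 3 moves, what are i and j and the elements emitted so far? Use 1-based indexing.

i=3, j=2, emitted=[]

i=1 j=1: 0<1, i++
i=2 j=1: 8>1, j++
i=2 j=2: 8<15, i++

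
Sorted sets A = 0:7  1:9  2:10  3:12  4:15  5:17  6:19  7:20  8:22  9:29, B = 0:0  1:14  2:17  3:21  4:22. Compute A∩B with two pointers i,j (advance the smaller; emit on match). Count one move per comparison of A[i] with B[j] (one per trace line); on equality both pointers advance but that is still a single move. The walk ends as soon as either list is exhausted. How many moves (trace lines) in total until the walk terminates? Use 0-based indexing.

12 moves

i=0 j=0: 7>0, j++
i=0 j=1: 7<14, i++
i=1 j=1: 9<14, i++
i=2 j=1: 10<14, i++
i=3 j=1: 12<14, i++
i=4 j=1: 15>14, j++
i=4 j=2: 15<17, i++
i=5 j=2: 17==17 emit, i++,j++
i=6 j=3: 19<21, i++
i=7 j=3: 20<21, i++
i=8 j=3: 22>21, j++
i=8 j=4: 22==22 emit, i++,j++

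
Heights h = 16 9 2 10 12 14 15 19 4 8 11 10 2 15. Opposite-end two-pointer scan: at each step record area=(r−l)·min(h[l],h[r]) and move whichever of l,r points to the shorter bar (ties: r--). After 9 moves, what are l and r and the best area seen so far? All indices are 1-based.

l=1 r=14: min(16,15)*13=195 best=195 *, r--
l=1 r=13: min(16,2)*12=24 best=195, r--
l=1 r=12: min(16,10)*11=110 best=195, r--
l=1 r=11: min(16,11)*10=110 best=195, r--
l=1 r=10: min(16,8)*9=72 best=195, r--
l=1 r=9: min(16,4)*8=32 best=195, r--
l=1 r=8: min(16,19)*7=112 best=195, l++
l=2 r=8: min(9,19)*6=54 best=195, l++
l=3 r=8: min(2,19)*5=10 best=195, l++

l=4, r=8, best area=195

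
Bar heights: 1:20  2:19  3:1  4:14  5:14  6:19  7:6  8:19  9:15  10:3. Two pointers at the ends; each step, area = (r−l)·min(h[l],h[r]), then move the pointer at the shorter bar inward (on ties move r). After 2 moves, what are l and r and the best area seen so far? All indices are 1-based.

[1,10] min(20,3)*9=27 best=27 * → r--
[1,9] min(20,15)*8=120 best=120 * → r--

l=1, r=8, best area=120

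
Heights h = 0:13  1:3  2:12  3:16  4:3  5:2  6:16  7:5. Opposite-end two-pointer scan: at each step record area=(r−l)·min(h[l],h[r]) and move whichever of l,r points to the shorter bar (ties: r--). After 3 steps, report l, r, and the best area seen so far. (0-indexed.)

[0,7] min(13,5)*7=35 best=35 * → r--
[0,6] min(13,16)*6=78 best=78 * → l++
[1,6] min(3,16)*5=15 best=78 → l++

l=2, r=6, best area=78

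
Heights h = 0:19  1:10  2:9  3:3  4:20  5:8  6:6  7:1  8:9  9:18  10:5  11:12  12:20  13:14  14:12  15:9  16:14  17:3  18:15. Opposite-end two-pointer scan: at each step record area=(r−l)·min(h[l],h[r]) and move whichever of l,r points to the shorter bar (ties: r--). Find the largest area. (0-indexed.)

max area = 270

l=0 r=18: min(19,15)*18=270 best=270 *, r--
l=0 r=17: min(19,3)*17=51 best=270, r--
l=0 r=16: min(19,14)*16=224 best=270, r--
l=0 r=15: min(19,9)*15=135 best=270, r--
l=0 r=14: min(19,12)*14=168 best=270, r--
l=0 r=13: min(19,14)*13=182 best=270, r--
l=0 r=12: min(19,20)*12=228 best=270, l++
l=1 r=12: min(10,20)*11=110 best=270, l++
l=2 r=12: min(9,20)*10=90 best=270, l++
l=3 r=12: min(3,20)*9=27 best=270, l++
l=4 r=12: min(20,20)*8=160 best=270, r--
l=4 r=11: min(20,12)*7=84 best=270, r--
l=4 r=10: min(20,5)*6=30 best=270, r--
l=4 r=9: min(20,18)*5=90 best=270, r--
l=4 r=8: min(20,9)*4=36 best=270, r--
l=4 r=7: min(20,1)*3=3 best=270, r--
l=4 r=6: min(20,6)*2=12 best=270, r--
l=4 r=5: min(20,8)*1=8 best=270, r--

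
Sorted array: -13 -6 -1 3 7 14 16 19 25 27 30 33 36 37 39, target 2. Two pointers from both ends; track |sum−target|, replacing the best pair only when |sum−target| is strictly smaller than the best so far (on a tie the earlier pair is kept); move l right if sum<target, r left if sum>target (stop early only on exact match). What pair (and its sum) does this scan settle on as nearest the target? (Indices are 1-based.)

l=1 r=15: -13+39=26 d=24 *, r--
l=1 r=14: -13+37=24 d=22 *, r--
l=1 r=13: -13+36=23 d=21 *, r--
l=1 r=12: -13+33=20 d=18 *, r--
l=1 r=11: -13+30=17 d=15 *, r--
l=1 r=10: -13+27=14 d=12 *, r--
l=1 r=9: -13+25=12 d=10 *, r--
l=1 r=8: -13+19=6 d=4 *, r--
l=1 r=7: -13+16=3 d=1 *, r--
l=1 r=6: -13+14=1 d=1, l++
l=2 r=6: -6+14=8 d=6, r--
l=2 r=5: -6+7=1 d=1, l++
l=3 r=5: -1+7=6 d=4, r--
l=3 r=4: -1+3=2 d=0 *, stop

pair (-1, 3) with sum 2 (|Δ|=0)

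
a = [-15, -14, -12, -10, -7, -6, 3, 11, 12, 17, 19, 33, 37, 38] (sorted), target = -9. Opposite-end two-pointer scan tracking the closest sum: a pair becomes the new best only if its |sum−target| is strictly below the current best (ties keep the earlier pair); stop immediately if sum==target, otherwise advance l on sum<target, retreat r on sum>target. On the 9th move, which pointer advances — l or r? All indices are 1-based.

[1,14] -15+38=23 d=32 * → r--
[1,13] -15+37=22 d=31 * → r--
[1,12] -15+33=18 d=27 * → r--
[1,11] -15+19=4 d=13 * → r--
[1,10] -15+17=2 d=11 * → r--
[1,9] -15+12=-3 d=6 * → r--
[1,8] -15+11=-4 d=5 * → r--
[1,7] -15+3=-12 d=3 * → l++
[2,7] -14+3=-11 d=2 * → l++

l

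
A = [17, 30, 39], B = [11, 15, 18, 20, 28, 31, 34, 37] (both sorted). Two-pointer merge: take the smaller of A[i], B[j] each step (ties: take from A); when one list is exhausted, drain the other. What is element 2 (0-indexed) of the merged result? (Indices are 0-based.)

i=0 j=0: A[i]=17>B[j]=11 take 11, j++
i=0 j=1: A[i]=17>B[j]=15 take 15, j++
i=0 j=2: A[i]=17<=B[j]=18 take 17, i++
i=1 j=2: A[i]=30>B[j]=18 take 18, j++
i=1 j=3: A[i]=30>B[j]=20 take 20, j++
i=1 j=4: A[i]=30>B[j]=28 take 28, j++
i=1 j=5: A[i]=30<=B[j]=31 take 30, i++
i=2 j=5: A[i]=39>B[j]=31 take 31, j++
i=2 j=6: A[i]=39>B[j]=34 take 34, j++
i=2 j=7: A[i]=39>B[j]=37 take 37, j++
i=2 j=8: B done, take A[i]=39, i++

merged[2] = 17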